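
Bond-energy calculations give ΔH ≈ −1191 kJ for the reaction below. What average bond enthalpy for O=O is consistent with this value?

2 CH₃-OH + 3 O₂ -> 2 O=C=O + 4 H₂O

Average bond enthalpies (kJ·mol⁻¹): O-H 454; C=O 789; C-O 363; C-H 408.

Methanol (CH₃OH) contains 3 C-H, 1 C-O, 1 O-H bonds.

Let D be the O=O bond energy.
Σ(broken) = 6×408 + 2×363 + 2×454 + 3×D = 4082 + 3D
Σ(formed) = 4×789 + 8×454 = 6788
ΔH = Σ(broken) − Σ(formed) = (4082 + 3D) − (6788) = −2706 + 3D
Setting this equal to −1191 kJ gives 3D = 1515, so D = 505 kJ/mol.

D(O=O) ≈ 505 kJ/mol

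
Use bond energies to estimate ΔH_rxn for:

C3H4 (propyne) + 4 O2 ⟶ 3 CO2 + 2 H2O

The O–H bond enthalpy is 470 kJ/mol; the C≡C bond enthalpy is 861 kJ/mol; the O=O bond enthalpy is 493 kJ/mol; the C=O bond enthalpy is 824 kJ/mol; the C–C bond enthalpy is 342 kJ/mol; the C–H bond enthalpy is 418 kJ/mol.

Bonds broken (reactants):
  C≡C: 1 × 861 = 861
  C–C: 1 × 342 = 342
  C–H: 4 × 418 = 1672
  O=O: 4 × 493 = 1972
  Σ(broken) = 4847 kJ
Bonds formed (products):
  C=O: 6 × 824 = 4944
  O–H: 4 × 470 = 1880
  Σ(formed) = 6824 kJ
ΔH = Σ(broken) − Σ(formed) = 4847 − 6824 = −1977 kJ

ΔH ≈ −1977 kJ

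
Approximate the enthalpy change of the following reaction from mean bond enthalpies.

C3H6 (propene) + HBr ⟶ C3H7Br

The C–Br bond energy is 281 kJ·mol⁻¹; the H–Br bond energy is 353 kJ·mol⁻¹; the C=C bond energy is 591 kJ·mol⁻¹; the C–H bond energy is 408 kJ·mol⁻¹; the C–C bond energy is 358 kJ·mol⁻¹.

Bonds broken (reactants):
  C–C: 1 × 358 = 358
  C–H: 6 × 408 = 2448
  C=C: 1 × 591 = 591
  H–Br: 1 × 353 = 353
  Σ(broken) = 3750 kJ
Bonds formed (products):
  C–Br: 1 × 281 = 281
  C–C: 2 × 358 = 716
  C–H: 7 × 408 = 2856
  Σ(formed) = 3853 kJ
ΔH = Σ(broken) − Σ(formed) = 3750 − 3853 = −103 kJ

ΔH ≈ −103 kJ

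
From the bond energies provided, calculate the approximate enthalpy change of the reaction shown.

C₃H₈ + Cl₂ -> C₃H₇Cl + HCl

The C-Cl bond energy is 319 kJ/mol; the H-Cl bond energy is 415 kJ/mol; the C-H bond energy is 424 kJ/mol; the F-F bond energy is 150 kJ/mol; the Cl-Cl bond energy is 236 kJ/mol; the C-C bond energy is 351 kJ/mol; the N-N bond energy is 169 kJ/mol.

ΔH ≈ −74 kJ

Bonds broken (reactants):
  C-C: 2 × 351 = 702
  C-H: 8 × 424 = 3392
  Cl-Cl: 1 × 236 = 236
  Σ(broken) = 4330 kJ
Bonds formed (products):
  C-C: 2 × 351 = 702
  C-Cl: 1 × 319 = 319
  C-H: 7 × 424 = 2968
  H-Cl: 1 × 415 = 415
  Σ(formed) = 4404 kJ
ΔH = Σ(broken) − Σ(formed) = 4330 − 4404 = −74 kJ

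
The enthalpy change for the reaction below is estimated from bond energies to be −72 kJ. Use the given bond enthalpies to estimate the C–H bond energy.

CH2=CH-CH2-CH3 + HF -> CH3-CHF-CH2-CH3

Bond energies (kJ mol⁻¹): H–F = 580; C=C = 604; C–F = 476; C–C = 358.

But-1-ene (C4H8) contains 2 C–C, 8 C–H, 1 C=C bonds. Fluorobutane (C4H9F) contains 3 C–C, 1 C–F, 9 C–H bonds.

Let D be the C–H bond energy.
Σ(broken) = 2×358 + 8×D + 1×604 + 1×580 = 1900 + 8D
Σ(formed) = 3×358 + 1×476 + 9×D = 1550 + 9D
ΔH = Σ(broken) − Σ(formed) = (1900 + 8D) − (1550 + 9D) = +350 − D
Setting this equal to −72 kJ gives D = 422 kJ/mol.

D(C–H) ≈ 422 kJ/mol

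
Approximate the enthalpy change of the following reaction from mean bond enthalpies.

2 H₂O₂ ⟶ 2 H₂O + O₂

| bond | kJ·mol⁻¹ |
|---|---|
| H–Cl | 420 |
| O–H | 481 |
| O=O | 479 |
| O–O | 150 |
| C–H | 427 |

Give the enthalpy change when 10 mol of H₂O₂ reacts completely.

Bonds broken (reactants):
  O–H: 4 × 481 = 1924
  O–O: 2 × 150 = 300
  Σ(broken) = 2224 kJ
Bonds formed (products):
  O–H: 4 × 481 = 1924
  O=O: 1 × 479 = 479
  Σ(formed) = 2403 kJ
ΔH = Σ(broken) − Σ(formed) = 2224 − 2403 = −179 kJ
For 5× the reaction as written: 5 × (−179) = −895 kJ

ΔH = −895 kJ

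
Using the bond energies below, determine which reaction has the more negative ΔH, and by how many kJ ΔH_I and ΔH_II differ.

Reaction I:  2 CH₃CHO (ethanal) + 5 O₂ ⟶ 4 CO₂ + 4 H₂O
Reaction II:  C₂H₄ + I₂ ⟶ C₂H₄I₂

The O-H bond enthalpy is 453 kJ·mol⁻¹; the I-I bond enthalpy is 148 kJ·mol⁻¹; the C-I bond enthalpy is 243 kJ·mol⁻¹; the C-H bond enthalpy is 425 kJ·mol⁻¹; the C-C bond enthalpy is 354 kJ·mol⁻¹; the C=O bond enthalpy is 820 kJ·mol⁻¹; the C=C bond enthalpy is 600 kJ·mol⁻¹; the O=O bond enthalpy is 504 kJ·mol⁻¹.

Reaction I, by 1824 kJ

Reaction I:
  Bonds broken (reactants):
    C-C: 2 × 354 = 708
    C-H: 8 × 425 = 3400
    C=O: 2 × 820 = 1640
    O=O: 5 × 504 = 2520
    Σ(broken) = 8268 kJ
  Bonds formed (products):
    C=O: 8 × 820 = 6560
    O-H: 8 × 453 = 3624
    Σ(formed) = 10184 kJ
  ΔH_I = 8268 − 10184 = −1916 kJ
Reaction II:
  Bonds broken (reactants):
    C-H: 4 × 425 = 1700
    C=C: 1 × 600 = 600
    I-I: 1 × 148 = 148
    Σ(broken) = 2448 kJ
  Bonds formed (products):
    C-C: 1 × 354 = 354
    C-H: 4 × 425 = 1700
    C-I: 2 × 243 = 486
    Σ(formed) = 2540 kJ
  ΔH_II = 2448 − 2540 = −92 kJ
ΔH_I − ΔH_II = −1824 kJ, so reaction I has the more negative ΔH; |ΔH_I − ΔH_II| = 1824 kJ.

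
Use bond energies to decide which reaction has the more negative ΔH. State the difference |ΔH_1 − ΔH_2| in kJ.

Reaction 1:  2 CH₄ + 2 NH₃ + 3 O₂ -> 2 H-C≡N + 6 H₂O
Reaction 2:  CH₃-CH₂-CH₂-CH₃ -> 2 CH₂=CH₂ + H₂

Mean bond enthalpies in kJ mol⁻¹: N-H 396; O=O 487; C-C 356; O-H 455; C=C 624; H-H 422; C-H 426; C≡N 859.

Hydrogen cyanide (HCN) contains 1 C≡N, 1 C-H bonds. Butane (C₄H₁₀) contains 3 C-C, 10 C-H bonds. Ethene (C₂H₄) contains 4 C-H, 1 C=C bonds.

Reaction 1, by 1035 kJ

Reaction 1:
  Bonds broken (reactants):
    C-H: 8 × 426 = 3408
    N-H: 6 × 396 = 2376
    O=O: 3 × 487 = 1461
    Σ(broken) = 7245 kJ
  Bonds formed (products):
    C≡N: 2 × 859 = 1718
    C-H: 2 × 426 = 852
    O-H: 12 × 455 = 5460
    Σ(formed) = 8030 kJ
  ΔH_1 = 7245 − 8030 = −785 kJ
Reaction 2:
  Bonds broken (reactants):
    C-C: 3 × 356 = 1068
    C-H: 10 × 426 = 4260
    Σ(broken) = 5328 kJ
  Bonds formed (products):
    C-H: 8 × 426 = 3408
    C=C: 2 × 624 = 1248
    H-H: 1 × 422 = 422
    Σ(formed) = 5078 kJ
  ΔH_2 = 5328 − 5078 = +250 kJ
ΔH_1 − ΔH_2 = −1035 kJ, so reaction 1 has the more negative ΔH; |ΔH_1 − ΔH_2| = 1035 kJ.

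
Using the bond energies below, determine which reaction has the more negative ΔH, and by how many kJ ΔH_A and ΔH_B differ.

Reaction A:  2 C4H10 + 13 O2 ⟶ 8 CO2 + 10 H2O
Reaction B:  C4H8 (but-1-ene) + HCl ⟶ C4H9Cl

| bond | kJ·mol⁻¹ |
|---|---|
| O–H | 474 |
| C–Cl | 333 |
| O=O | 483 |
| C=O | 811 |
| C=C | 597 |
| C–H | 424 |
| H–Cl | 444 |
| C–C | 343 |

Reaction A:
  Bonds broken (reactants):
    C–C: 6 × 343 = 2058
    C–H: 20 × 424 = 8480
    O=O: 13 × 483 = 6279
    Σ(broken) = 16817 kJ
  Bonds formed (products):
    C=O: 16 × 811 = 12976
    O–H: 20 × 474 = 9480
    Σ(formed) = 22456 kJ
  ΔH_A = 16817 − 22456 = −5639 kJ
Reaction B:
  Bonds broken (reactants):
    C–C: 2 × 343 = 686
    C–H: 8 × 424 = 3392
    C=C: 1 × 597 = 597
    H–Cl: 1 × 444 = 444
    Σ(broken) = 5119 kJ
  Bonds formed (products):
    C–C: 3 × 343 = 1029
    C–Cl: 1 × 333 = 333
    C–H: 9 × 424 = 3816
    Σ(formed) = 5178 kJ
  ΔH_B = 5119 − 5178 = −59 kJ
ΔH_A − ΔH_B = −5580 kJ, so reaction A has the more negative ΔH; |ΔH_A − ΔH_B| = 5580 kJ.

Reaction A, by 5580 kJ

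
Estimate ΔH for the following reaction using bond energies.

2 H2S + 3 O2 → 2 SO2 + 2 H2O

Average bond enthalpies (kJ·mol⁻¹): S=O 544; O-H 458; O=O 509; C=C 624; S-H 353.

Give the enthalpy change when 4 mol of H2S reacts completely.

ΔH = −2138 kJ

Bonds broken (reactants):
  O=O: 3 × 509 = 1527
  S-H: 4 × 353 = 1412
  Σ(broken) = 2939 kJ
Bonds formed (products):
  O-H: 4 × 458 = 1832
  S=O: 4 × 544 = 2176
  Σ(formed) = 4008 kJ
ΔH = Σ(broken) − Σ(formed) = 2939 − 4008 = −1069 kJ
For 2× the reaction as written: 2 × (−1069) = −2138 kJ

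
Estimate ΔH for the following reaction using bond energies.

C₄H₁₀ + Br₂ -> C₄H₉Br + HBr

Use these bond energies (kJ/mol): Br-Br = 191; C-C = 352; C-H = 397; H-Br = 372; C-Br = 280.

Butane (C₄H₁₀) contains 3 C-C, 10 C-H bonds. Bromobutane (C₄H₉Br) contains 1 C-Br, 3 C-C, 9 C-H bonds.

Bonds broken (reactants):
  Br-Br: 1 × 191 = 191
  C-C: 3 × 352 = 1056
  C-H: 10 × 397 = 3970
  Σ(broken) = 5217 kJ
Bonds formed (products):
  C-Br: 1 × 280 = 280
  C-C: 3 × 352 = 1056
  C-H: 9 × 397 = 3573
  H-Br: 1 × 372 = 372
  Σ(formed) = 5281 kJ
ΔH = Σ(broken) − Σ(formed) = 5217 − 5281 = −64 kJ

ΔH ≈ −64 kJ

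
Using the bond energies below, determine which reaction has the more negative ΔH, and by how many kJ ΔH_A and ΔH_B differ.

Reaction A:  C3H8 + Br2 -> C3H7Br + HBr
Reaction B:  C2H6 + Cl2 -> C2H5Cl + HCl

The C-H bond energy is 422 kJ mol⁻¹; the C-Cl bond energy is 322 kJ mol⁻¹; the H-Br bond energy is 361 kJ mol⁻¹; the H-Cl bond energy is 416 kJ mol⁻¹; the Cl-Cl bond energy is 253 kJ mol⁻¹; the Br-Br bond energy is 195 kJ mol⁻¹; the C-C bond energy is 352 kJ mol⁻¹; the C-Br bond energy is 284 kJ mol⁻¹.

Reaction B, by 35 kJ

Reaction A:
  Bonds broken (reactants):
    Br-Br: 1 × 195 = 195
    C-C: 2 × 352 = 704
    C-H: 8 × 422 = 3376
    Σ(broken) = 4275 kJ
  Bonds formed (products):
    C-Br: 1 × 284 = 284
    C-C: 2 × 352 = 704
    C-H: 7 × 422 = 2954
    H-Br: 1 × 361 = 361
    Σ(formed) = 4303 kJ
  ΔH_A = 4275 − 4303 = −28 kJ
Reaction B:
  Bonds broken (reactants):
    C-C: 1 × 352 = 352
    C-H: 6 × 422 = 2532
    Cl-Cl: 1 × 253 = 253
    Σ(broken) = 3137 kJ
  Bonds formed (products):
    C-C: 1 × 352 = 352
    C-Cl: 1 × 322 = 322
    C-H: 5 × 422 = 2110
    H-Cl: 1 × 416 = 416
    Σ(formed) = 3200 kJ
  ΔH_B = 3137 − 3200 = −63 kJ
ΔH_A − ΔH_B = +35 kJ, so reaction B has the more negative ΔH; |ΔH_A − ΔH_B| = 35 kJ.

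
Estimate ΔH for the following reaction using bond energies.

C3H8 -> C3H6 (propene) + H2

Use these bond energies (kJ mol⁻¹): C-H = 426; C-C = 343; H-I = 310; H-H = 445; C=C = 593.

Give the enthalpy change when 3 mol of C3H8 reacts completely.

Bonds broken (reactants):
  C-C: 2 × 343 = 686
  C-H: 8 × 426 = 3408
  Σ(broken) = 4094 kJ
Bonds formed (products):
  C-C: 1 × 343 = 343
  C-H: 6 × 426 = 2556
  C=C: 1 × 593 = 593
  H-H: 1 × 445 = 445
  Σ(formed) = 3937 kJ
ΔH = Σ(broken) − Σ(formed) = 4094 − 3937 = +157 kJ
For 3× the reaction as written: 3 × (+157) = +471 kJ

ΔH = +471 kJ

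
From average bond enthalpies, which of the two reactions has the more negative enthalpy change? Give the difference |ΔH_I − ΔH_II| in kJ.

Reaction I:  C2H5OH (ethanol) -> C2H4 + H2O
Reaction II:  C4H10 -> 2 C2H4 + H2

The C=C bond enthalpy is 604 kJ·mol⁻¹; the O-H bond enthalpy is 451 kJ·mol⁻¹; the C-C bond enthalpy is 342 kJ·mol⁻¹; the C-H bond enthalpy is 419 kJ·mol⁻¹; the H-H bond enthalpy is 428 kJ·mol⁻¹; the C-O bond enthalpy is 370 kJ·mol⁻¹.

Reaction I, by 152 kJ

Reaction I:
  Bonds broken (reactants):
    C-C: 1 × 342 = 342
    C-H: 5 × 419 = 2095
    C-O: 1 × 370 = 370
    O-H: 1 × 451 = 451
    Σ(broken) = 3258 kJ
  Bonds formed (products):
    C-H: 4 × 419 = 1676
    C=C: 1 × 604 = 604
    O-H: 2 × 451 = 902
    Σ(formed) = 3182 kJ
  ΔH_I = 3258 − 3182 = +76 kJ
Reaction II:
  Bonds broken (reactants):
    C-C: 3 × 342 = 1026
    C-H: 10 × 419 = 4190
    Σ(broken) = 5216 kJ
  Bonds formed (products):
    C-H: 8 × 419 = 3352
    C=C: 2 × 604 = 1208
    H-H: 1 × 428 = 428
    Σ(formed) = 4988 kJ
  ΔH_II = 5216 − 4988 = +228 kJ
ΔH_I − ΔH_II = −152 kJ, so reaction I has the more negative ΔH; |ΔH_I − ΔH_II| = 152 kJ.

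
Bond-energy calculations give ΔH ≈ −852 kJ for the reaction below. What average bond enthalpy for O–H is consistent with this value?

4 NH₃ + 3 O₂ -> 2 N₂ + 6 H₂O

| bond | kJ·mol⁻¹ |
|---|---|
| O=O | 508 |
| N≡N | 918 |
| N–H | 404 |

Let D be the O–H bond energy.
Σ(broken) = 12×404 + 3×508 = 6372
Σ(formed) = 2×918 + 12×D = 1836 + 12D
ΔH = Σ(broken) − Σ(formed) = (6372) − (1836 + 12D) = +4536 − 12D
Setting this equal to −852 kJ gives 12D = 5388, so D = 449 kJ/mol.

D(O–H) ≈ 449 kJ/mol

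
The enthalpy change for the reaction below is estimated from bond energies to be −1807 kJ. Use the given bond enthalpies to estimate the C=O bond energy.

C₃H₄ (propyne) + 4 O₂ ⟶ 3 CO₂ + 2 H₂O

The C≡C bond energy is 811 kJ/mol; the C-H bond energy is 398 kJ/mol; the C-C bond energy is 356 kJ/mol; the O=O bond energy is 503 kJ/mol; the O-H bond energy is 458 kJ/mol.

D(C=O) ≈ 791 kJ/mol

Let D be the C=O bond energy.
Σ(broken) = 1×811 + 1×356 + 4×398 + 4×503 = 4771
Σ(formed) = 6×D + 4×458 = 1832 + 6D
ΔH = Σ(broken) − Σ(formed) = (4771) − (1832 + 6D) = +2939 − 6D
Setting this equal to −1807 kJ gives 6D = 4746, so D = 791 kJ/mol.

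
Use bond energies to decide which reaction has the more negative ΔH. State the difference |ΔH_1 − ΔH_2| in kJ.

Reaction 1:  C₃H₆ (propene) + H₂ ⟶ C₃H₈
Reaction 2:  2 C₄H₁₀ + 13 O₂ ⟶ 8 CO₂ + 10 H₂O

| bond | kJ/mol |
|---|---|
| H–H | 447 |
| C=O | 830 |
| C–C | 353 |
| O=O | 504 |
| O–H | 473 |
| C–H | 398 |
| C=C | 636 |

Reaction 1:
  Bonds broken (reactants):
    C–C: 1 × 353 = 353
    C–H: 6 × 398 = 2388
    C=C: 1 × 636 = 636
    H–H: 1 × 447 = 447
    Σ(broken) = 3824 kJ
  Bonds formed (products):
    C–C: 2 × 353 = 706
    C–H: 8 × 398 = 3184
    Σ(formed) = 3890 kJ
  ΔH_1 = 3824 − 3890 = −66 kJ
Reaction 2:
  Bonds broken (reactants):
    C–C: 6 × 353 = 2118
    C–H: 20 × 398 = 7960
    O=O: 13 × 504 = 6552
    Σ(broken) = 16630 kJ
  Bonds formed (products):
    C=O: 16 × 830 = 13280
    O–H: 20 × 473 = 9460
    Σ(formed) = 22740 kJ
  ΔH_2 = 16630 − 22740 = −6110 kJ
ΔH_1 − ΔH_2 = +6044 kJ, so reaction 2 has the more negative ΔH; |ΔH_1 − ΔH_2| = 6044 kJ.

Reaction 2, by 6044 kJ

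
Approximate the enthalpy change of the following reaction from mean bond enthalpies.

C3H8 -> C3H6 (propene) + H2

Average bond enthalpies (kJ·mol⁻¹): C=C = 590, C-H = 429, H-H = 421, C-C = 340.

ΔH ≈ +187 kJ

Bonds broken (reactants):
  C-C: 2 × 340 = 680
  C-H: 8 × 429 = 3432
  Σ(broken) = 4112 kJ
Bonds formed (products):
  C-C: 1 × 340 = 340
  C-H: 6 × 429 = 2574
  C=C: 1 × 590 = 590
  H-H: 1 × 421 = 421
  Σ(formed) = 3925 kJ
ΔH = Σ(broken) − Σ(formed) = 4112 − 3925 = +187 kJ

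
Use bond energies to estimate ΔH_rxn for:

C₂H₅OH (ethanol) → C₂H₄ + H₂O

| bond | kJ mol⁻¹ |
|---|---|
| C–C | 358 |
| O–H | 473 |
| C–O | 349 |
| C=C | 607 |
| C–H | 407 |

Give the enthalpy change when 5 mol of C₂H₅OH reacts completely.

Bonds broken (reactants):
  C–C: 1 × 358 = 358
  C–H: 5 × 407 = 2035
  C–O: 1 × 349 = 349
  O–H: 1 × 473 = 473
  Σ(broken) = 3215 kJ
Bonds formed (products):
  C–H: 4 × 407 = 1628
  C=C: 1 × 607 = 607
  O–H: 2 × 473 = 946
  Σ(formed) = 3181 kJ
ΔH = Σ(broken) − Σ(formed) = 3215 − 3181 = +34 kJ
For 5× the reaction as written: 5 × (+34) = +170 kJ

ΔH = +170 kJ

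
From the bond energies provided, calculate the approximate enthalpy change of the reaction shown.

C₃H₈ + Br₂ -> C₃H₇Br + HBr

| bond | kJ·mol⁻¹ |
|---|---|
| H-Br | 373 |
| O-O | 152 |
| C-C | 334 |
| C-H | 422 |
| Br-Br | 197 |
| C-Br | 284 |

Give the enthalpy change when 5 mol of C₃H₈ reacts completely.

ΔH = −190 kJ

Bonds broken (reactants):
  Br-Br: 1 × 197 = 197
  C-C: 2 × 334 = 668
  C-H: 8 × 422 = 3376
  Σ(broken) = 4241 kJ
Bonds formed (products):
  C-Br: 1 × 284 = 284
  C-C: 2 × 334 = 668
  C-H: 7 × 422 = 2954
  H-Br: 1 × 373 = 373
  Σ(formed) = 4279 kJ
ΔH = Σ(broken) − Σ(formed) = 4241 − 4279 = −38 kJ
For 5× the reaction as written: 5 × (−38) = −190 kJ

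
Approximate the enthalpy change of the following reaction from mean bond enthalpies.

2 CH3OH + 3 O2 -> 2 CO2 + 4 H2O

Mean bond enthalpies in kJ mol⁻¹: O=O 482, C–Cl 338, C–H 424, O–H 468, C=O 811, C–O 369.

Bonds broken (reactants):
  C–H: 6 × 424 = 2544
  C–O: 2 × 369 = 738
  O–H: 2 × 468 = 936
  O=O: 3 × 482 = 1446
  Σ(broken) = 5664 kJ
Bonds formed (products):
  C=O: 4 × 811 = 3244
  O–H: 8 × 468 = 3744
  Σ(formed) = 6988 kJ
ΔH = Σ(broken) − Σ(formed) = 5664 − 6988 = −1324 kJ

ΔH ≈ −1324 kJ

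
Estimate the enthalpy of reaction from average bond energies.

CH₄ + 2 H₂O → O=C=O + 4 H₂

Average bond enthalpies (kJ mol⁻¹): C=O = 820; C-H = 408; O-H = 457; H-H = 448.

ΔH ≈ +28 kJ

Bonds broken (reactants):
  C-H: 4 × 408 = 1632
  O-H: 4 × 457 = 1828
  Σ(broken) = 3460 kJ
Bonds formed (products):
  C=O: 2 × 820 = 1640
  H-H: 4 × 448 = 1792
  Σ(formed) = 3432 kJ
ΔH = Σ(broken) − Σ(formed) = 3460 − 3432 = +28 kJ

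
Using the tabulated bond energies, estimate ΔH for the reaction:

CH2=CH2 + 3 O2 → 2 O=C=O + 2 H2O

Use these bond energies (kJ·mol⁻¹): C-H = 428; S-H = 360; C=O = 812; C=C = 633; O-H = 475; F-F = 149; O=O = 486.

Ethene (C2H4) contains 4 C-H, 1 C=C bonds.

ΔH ≈ −1345 kJ

Bonds broken (reactants):
  C-H: 4 × 428 = 1712
  C=C: 1 × 633 = 633
  O=O: 3 × 486 = 1458
  Σ(broken) = 3803 kJ
Bonds formed (products):
  C=O: 4 × 812 = 3248
  O-H: 4 × 475 = 1900
  Σ(formed) = 5148 kJ
ΔH = Σ(broken) − Σ(formed) = 3803 − 5148 = −1345 kJ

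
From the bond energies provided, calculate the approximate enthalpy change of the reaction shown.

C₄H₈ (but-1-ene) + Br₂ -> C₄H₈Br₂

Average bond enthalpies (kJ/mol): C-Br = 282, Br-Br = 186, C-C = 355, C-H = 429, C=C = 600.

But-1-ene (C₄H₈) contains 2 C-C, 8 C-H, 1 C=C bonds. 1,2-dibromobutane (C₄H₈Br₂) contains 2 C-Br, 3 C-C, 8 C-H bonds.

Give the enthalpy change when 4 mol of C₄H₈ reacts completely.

ΔH = −532 kJ

Bonds broken (reactants):
  Br-Br: 1 × 186 = 186
  C-C: 2 × 355 = 710
  C-H: 8 × 429 = 3432
  C=C: 1 × 600 = 600
  Σ(broken) = 4928 kJ
Bonds formed (products):
  C-Br: 2 × 282 = 564
  C-C: 3 × 355 = 1065
  C-H: 8 × 429 = 3432
  Σ(formed) = 5061 kJ
ΔH = Σ(broken) − Σ(formed) = 4928 − 5061 = −133 kJ
For 4× the reaction as written: 4 × (−133) = −532 kJ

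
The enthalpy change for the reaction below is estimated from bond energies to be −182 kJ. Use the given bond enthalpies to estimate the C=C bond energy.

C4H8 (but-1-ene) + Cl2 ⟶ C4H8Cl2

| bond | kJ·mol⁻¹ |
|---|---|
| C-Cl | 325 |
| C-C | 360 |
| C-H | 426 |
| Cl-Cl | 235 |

D(C=C) ≈ 593 kJ/mol

Let D be the C=C bond energy.
Σ(broken) = 2×360 + 8×426 + 1×D + 1×235 = 4363 + D
Σ(formed) = 3×360 + 2×325 + 8×426 = 5138
ΔH = Σ(broken) − Σ(formed) = (4363 + D) − (5138) = −775 + D
Setting this equal to −182 kJ gives D = 593 kJ/mol.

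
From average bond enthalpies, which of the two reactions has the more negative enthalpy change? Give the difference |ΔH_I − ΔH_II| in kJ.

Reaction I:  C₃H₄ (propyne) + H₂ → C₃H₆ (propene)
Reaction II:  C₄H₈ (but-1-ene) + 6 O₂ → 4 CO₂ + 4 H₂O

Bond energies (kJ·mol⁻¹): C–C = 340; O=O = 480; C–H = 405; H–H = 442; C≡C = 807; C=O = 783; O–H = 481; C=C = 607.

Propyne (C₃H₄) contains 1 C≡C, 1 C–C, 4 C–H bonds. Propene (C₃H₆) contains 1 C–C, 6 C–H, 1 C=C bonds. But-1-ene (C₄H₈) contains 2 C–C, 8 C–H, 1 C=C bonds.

Reaction I:
  Bonds broken (reactants):
    C≡C: 1 × 807 = 807
    C–C: 1 × 340 = 340
    C–H: 4 × 405 = 1620
    H–H: 1 × 442 = 442
    Σ(broken) = 3209 kJ
  Bonds formed (products):
    C–C: 1 × 340 = 340
    C–H: 6 × 405 = 2430
    C=C: 1 × 607 = 607
    Σ(formed) = 3377 kJ
  ΔH_I = 3209 − 3377 = −168 kJ
Reaction II:
  Bonds broken (reactants):
    C–C: 2 × 340 = 680
    C–H: 8 × 405 = 3240
    C=C: 1 × 607 = 607
    O=O: 6 × 480 = 2880
    Σ(broken) = 7407 kJ
  Bonds formed (products):
    C=O: 8 × 783 = 6264
    O–H: 8 × 481 = 3848
    Σ(formed) = 10112 kJ
  ΔH_II = 7407 − 10112 = −2705 kJ
ΔH_I − ΔH_II = +2537 kJ, so reaction II has the more negative ΔH; |ΔH_I − ΔH_II| = 2537 kJ.

Reaction II, by 2537 kJ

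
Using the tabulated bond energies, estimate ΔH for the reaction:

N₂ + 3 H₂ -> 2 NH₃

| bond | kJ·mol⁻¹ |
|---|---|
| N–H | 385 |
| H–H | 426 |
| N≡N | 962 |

ΔH ≈ −70 kJ

Bonds broken (reactants):
  H–H: 3 × 426 = 1278
  N≡N: 1 × 962 = 962
  Σ(broken) = 2240 kJ
Bonds formed (products):
  N–H: 6 × 385 = 2310
  Σ(formed) = 2310 kJ
ΔH = Σ(broken) − Σ(formed) = 2240 − 2310 = −70 kJ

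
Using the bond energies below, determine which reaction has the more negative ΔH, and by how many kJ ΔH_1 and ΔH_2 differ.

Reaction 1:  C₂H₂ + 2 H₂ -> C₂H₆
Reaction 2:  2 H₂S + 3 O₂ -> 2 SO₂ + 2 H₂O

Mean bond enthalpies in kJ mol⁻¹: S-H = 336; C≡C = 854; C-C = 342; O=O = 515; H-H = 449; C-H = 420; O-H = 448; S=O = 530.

Reaction 2, by 753 kJ

Reaction 1:
  Bonds broken (reactants):
    C≡C: 1 × 854 = 854
    C-H: 2 × 420 = 840
    H-H: 2 × 449 = 898
    Σ(broken) = 2592 kJ
  Bonds formed (products):
    C-C: 1 × 342 = 342
    C-H: 6 × 420 = 2520
    Σ(formed) = 2862 kJ
  ΔH_1 = 2592 − 2862 = −270 kJ
Reaction 2:
  Bonds broken (reactants):
    O=O: 3 × 515 = 1545
    S-H: 4 × 336 = 1344
    Σ(broken) = 2889 kJ
  Bonds formed (products):
    O-H: 4 × 448 = 1792
    S=O: 4 × 530 = 2120
    Σ(formed) = 3912 kJ
  ΔH_2 = 2889 − 3912 = −1023 kJ
ΔH_1 − ΔH_2 = +753 kJ, so reaction 2 has the more negative ΔH; |ΔH_1 − ΔH_2| = 753 kJ.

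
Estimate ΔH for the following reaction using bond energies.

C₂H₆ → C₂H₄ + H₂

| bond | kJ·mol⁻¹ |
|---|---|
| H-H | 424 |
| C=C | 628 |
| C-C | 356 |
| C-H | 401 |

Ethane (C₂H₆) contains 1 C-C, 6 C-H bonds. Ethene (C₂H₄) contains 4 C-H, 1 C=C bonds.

Bonds broken (reactants):
  C-C: 1 × 356 = 356
  C-H: 6 × 401 = 2406
  Σ(broken) = 2762 kJ
Bonds formed (products):
  C-H: 4 × 401 = 1604
  C=C: 1 × 628 = 628
  H-H: 1 × 424 = 424
  Σ(formed) = 2656 kJ
ΔH = Σ(broken) − Σ(formed) = 2762 − 2656 = +106 kJ

ΔH ≈ +106 kJ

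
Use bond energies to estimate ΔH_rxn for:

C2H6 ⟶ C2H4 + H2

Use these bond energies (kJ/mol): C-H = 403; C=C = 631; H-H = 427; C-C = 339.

Bonds broken (reactants):
  C-C: 1 × 339 = 339
  C-H: 6 × 403 = 2418
  Σ(broken) = 2757 kJ
Bonds formed (products):
  C-H: 4 × 403 = 1612
  C=C: 1 × 631 = 631
  H-H: 1 × 427 = 427
  Σ(formed) = 2670 kJ
ΔH = Σ(broken) − Σ(formed) = 2757 − 2670 = +87 kJ

ΔH ≈ +87 kJ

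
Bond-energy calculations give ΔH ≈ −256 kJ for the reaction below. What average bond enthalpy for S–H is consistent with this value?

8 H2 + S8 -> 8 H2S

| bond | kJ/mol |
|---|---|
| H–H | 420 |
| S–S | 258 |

D(S–H) ≈ 355 kJ/mol

Let D be the S–H bond energy.
Σ(broken) = 8×420 + 8×258 = 5424
Σ(formed) = 16×D = 16D
ΔH = Σ(broken) − Σ(formed) = (5424) − (16D) = +5424 − 16D
Setting this equal to −256 kJ gives 16D = 5680, so D = 355 kJ/mol.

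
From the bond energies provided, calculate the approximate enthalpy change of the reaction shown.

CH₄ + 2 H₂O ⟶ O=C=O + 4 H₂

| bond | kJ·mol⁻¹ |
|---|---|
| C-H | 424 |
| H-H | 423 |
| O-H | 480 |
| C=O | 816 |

ΔH ≈ +292 kJ

Bonds broken (reactants):
  C-H: 4 × 424 = 1696
  O-H: 4 × 480 = 1920
  Σ(broken) = 3616 kJ
Bonds formed (products):
  C=O: 2 × 816 = 1632
  H-H: 4 × 423 = 1692
  Σ(formed) = 3324 kJ
ΔH = Σ(broken) − Σ(formed) = 3616 − 3324 = +292 kJ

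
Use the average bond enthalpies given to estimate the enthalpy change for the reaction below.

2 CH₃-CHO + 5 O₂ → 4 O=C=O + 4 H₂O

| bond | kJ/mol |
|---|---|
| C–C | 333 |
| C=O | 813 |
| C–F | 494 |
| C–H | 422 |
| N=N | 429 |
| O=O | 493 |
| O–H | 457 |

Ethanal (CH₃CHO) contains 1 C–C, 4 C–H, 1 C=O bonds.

ΔH ≈ −2027 kJ

Bonds broken (reactants):
  C–C: 2 × 333 = 666
  C–H: 8 × 422 = 3376
  C=O: 2 × 813 = 1626
  O=O: 5 × 493 = 2465
  Σ(broken) = 8133 kJ
Bonds formed (products):
  C=O: 8 × 813 = 6504
  O–H: 8 × 457 = 3656
  Σ(formed) = 10160 kJ
ΔH = Σ(broken) − Σ(formed) = 8133 − 10160 = −2027 kJ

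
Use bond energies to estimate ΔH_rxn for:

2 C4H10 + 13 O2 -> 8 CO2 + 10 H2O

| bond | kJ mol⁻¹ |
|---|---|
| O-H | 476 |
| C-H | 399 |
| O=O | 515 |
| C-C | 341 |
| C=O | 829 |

ΔH ≈ −6063 kJ

Bonds broken (reactants):
  C-C: 6 × 341 = 2046
  C-H: 20 × 399 = 7980
  O=O: 13 × 515 = 6695
  Σ(broken) = 16721 kJ
Bonds formed (products):
  C=O: 16 × 829 = 13264
  O-H: 20 × 476 = 9520
  Σ(formed) = 22784 kJ
ΔH = Σ(broken) − Σ(formed) = 16721 − 22784 = −6063 kJ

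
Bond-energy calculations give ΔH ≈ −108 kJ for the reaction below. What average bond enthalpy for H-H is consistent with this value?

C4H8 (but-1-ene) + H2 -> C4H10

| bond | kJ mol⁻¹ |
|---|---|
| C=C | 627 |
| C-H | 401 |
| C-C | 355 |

D(H-H) ≈ 422 kJ/mol

Let D be the H-H bond energy.
Σ(broken) = 2×355 + 8×401 + 1×627 + 1×D = 4545 + D
Σ(formed) = 3×355 + 10×401 = 5075
ΔH = Σ(broken) − Σ(formed) = (4545 + D) − (5075) = −530 + D
Setting this equal to −108 kJ gives D = 422 kJ/mol.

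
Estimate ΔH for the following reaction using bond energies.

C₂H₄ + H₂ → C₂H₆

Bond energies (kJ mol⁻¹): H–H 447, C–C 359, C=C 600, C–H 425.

Bonds broken (reactants):
  C–H: 4 × 425 = 1700
  C=C: 1 × 600 = 600
  H–H: 1 × 447 = 447
  Σ(broken) = 2747 kJ
Bonds formed (products):
  C–C: 1 × 359 = 359
  C–H: 6 × 425 = 2550
  Σ(formed) = 2909 kJ
ΔH = Σ(broken) − Σ(formed) = 2747 − 2909 = −162 kJ

ΔH ≈ −162 kJ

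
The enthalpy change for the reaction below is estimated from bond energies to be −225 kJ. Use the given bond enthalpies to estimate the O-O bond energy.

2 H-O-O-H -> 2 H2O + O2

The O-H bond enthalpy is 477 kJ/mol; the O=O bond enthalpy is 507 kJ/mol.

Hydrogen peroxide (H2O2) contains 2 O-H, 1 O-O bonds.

D(O-O) ≈ 141 kJ/mol

Let D be the O-O bond energy.
Σ(broken) = 4×477 + 2×D = 1908 + 2D
Σ(formed) = 4×477 + 1×507 = 2415
ΔH = Σ(broken) − Σ(formed) = (1908 + 2D) − (2415) = −507 + 2D
Setting this equal to −225 kJ gives 2D = 282, so D = 141 kJ/mol.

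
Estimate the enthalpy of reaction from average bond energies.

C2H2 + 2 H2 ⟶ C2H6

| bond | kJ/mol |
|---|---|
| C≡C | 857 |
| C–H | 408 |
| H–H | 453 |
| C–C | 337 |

Bonds broken (reactants):
  C≡C: 1 × 857 = 857
  C–H: 2 × 408 = 816
  H–H: 2 × 453 = 906
  Σ(broken) = 2579 kJ
Bonds formed (products):
  C–C: 1 × 337 = 337
  C–H: 6 × 408 = 2448
  Σ(formed) = 2785 kJ
ΔH = Σ(broken) − Σ(formed) = 2579 − 2785 = −206 kJ

ΔH ≈ −206 kJ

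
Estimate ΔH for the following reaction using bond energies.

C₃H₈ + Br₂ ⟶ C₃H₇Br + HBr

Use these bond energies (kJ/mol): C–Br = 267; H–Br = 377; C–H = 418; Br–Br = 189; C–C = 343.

Bonds broken (reactants):
  Br–Br: 1 × 189 = 189
  C–C: 2 × 343 = 686
  C–H: 8 × 418 = 3344
  Σ(broken) = 4219 kJ
Bonds formed (products):
  C–Br: 1 × 267 = 267
  C–C: 2 × 343 = 686
  C–H: 7 × 418 = 2926
  H–Br: 1 × 377 = 377
  Σ(formed) = 4256 kJ
ΔH = Σ(broken) − Σ(formed) = 4219 − 4256 = −37 kJ

ΔH ≈ −37 kJ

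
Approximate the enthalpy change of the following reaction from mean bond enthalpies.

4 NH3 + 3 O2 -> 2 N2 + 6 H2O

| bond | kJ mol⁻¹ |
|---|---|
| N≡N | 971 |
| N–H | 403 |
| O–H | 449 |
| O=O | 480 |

ΔH ≈ −1054 kJ

Bonds broken (reactants):
  N–H: 12 × 403 = 4836
  O=O: 3 × 480 = 1440
  Σ(broken) = 6276 kJ
Bonds formed (products):
  N≡N: 2 × 971 = 1942
  O–H: 12 × 449 = 5388
  Σ(formed) = 7330 kJ
ΔH = Σ(broken) − Σ(formed) = 6276 − 7330 = −1054 kJ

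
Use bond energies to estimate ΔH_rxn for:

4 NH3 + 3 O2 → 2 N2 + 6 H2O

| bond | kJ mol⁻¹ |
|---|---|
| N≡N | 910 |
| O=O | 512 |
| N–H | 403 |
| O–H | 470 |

ΔH ≈ −1088 kJ

Bonds broken (reactants):
  N–H: 12 × 403 = 4836
  O=O: 3 × 512 = 1536
  Σ(broken) = 6372 kJ
Bonds formed (products):
  N≡N: 2 × 910 = 1820
  O–H: 12 × 470 = 5640
  Σ(formed) = 7460 kJ
ΔH = Σ(broken) − Σ(formed) = 6372 − 7460 = −1088 kJ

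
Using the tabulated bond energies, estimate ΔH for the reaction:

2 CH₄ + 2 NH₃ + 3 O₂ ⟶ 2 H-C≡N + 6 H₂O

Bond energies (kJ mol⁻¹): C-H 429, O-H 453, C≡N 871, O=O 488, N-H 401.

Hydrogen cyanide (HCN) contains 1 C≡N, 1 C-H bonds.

ΔH ≈ −734 kJ

Bonds broken (reactants):
  C-H: 8 × 429 = 3432
  N-H: 6 × 401 = 2406
  O=O: 3 × 488 = 1464
  Σ(broken) = 7302 kJ
Bonds formed (products):
  C≡N: 2 × 871 = 1742
  C-H: 2 × 429 = 858
  O-H: 12 × 453 = 5436
  Σ(formed) = 8036 kJ
ΔH = Σ(broken) − Σ(formed) = 7302 − 8036 = −734 kJ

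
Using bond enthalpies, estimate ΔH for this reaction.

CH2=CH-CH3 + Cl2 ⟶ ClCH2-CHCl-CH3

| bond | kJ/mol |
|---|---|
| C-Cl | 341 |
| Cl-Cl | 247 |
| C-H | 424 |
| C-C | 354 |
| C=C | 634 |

Bonds broken (reactants):
  C-C: 1 × 354 = 354
  C-H: 6 × 424 = 2544
  C=C: 1 × 634 = 634
  Cl-Cl: 1 × 247 = 247
  Σ(broken) = 3779 kJ
Bonds formed (products):
  C-C: 2 × 354 = 708
  C-Cl: 2 × 341 = 682
  C-H: 6 × 424 = 2544
  Σ(formed) = 3934 kJ
ΔH = Σ(broken) − Σ(formed) = 3779 − 3934 = −155 kJ

ΔH ≈ −155 kJ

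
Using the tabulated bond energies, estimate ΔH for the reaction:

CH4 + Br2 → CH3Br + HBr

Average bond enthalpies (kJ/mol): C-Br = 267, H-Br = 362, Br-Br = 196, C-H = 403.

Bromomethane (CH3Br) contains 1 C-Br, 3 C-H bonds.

ΔH ≈ −30 kJ

Bonds broken (reactants):
  Br-Br: 1 × 196 = 196
  C-H: 4 × 403 = 1612
  Σ(broken) = 1808 kJ
Bonds formed (products):
  C-Br: 1 × 267 = 267
  C-H: 3 × 403 = 1209
  H-Br: 1 × 362 = 362
  Σ(formed) = 1838 kJ
ΔH = Σ(broken) − Σ(formed) = 1808 − 1838 = −30 kJ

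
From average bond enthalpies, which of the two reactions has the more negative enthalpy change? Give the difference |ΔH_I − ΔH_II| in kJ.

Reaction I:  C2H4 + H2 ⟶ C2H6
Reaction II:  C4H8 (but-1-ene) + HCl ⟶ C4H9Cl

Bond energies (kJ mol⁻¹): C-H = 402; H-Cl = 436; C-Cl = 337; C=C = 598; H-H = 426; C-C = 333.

Reaction I:
  Bonds broken (reactants):
    C-H: 4 × 402 = 1608
    C=C: 1 × 598 = 598
    H-H: 1 × 426 = 426
    Σ(broken) = 2632 kJ
  Bonds formed (products):
    C-C: 1 × 333 = 333
    C-H: 6 × 402 = 2412
    Σ(formed) = 2745 kJ
  ΔH_I = 2632 − 2745 = −113 kJ
Reaction II:
  Bonds broken (reactants):
    C-C: 2 × 333 = 666
    C-H: 8 × 402 = 3216
    C=C: 1 × 598 = 598
    H-Cl: 1 × 436 = 436
    Σ(broken) = 4916 kJ
  Bonds formed (products):
    C-C: 3 × 333 = 999
    C-Cl: 1 × 337 = 337
    C-H: 9 × 402 = 3618
    Σ(formed) = 4954 kJ
  ΔH_II = 4916 − 4954 = −38 kJ
ΔH_I − ΔH_II = −75 kJ, so reaction I has the more negative ΔH; |ΔH_I − ΔH_II| = 75 kJ.

Reaction I, by 75 kJ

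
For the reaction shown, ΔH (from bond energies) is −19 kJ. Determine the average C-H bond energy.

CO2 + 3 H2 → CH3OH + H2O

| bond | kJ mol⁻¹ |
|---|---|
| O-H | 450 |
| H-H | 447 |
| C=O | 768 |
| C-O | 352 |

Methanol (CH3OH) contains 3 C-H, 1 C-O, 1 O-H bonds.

Let D be the C-H bond energy.
Σ(broken) = 2×768 + 3×447 = 2877
Σ(formed) = 3×D + 1×352 + 3×450 = 1702 + 3D
ΔH = Σ(broken) − Σ(formed) = (2877) − (1702 + 3D) = +1175 − 3D
Setting this equal to −19 kJ gives 3D = 1194, so D = 398 kJ/mol.

D(C-H) ≈ 398 kJ/mol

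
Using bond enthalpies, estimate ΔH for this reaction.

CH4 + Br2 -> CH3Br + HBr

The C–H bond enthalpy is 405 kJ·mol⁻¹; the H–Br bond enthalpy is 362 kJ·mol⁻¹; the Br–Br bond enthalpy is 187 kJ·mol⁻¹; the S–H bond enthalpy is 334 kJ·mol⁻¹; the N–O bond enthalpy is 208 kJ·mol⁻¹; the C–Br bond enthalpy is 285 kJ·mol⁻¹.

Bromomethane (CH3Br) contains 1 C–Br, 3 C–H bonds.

ΔH ≈ −55 kJ

Bonds broken (reactants):
  Br–Br: 1 × 187 = 187
  C–H: 4 × 405 = 1620
  Σ(broken) = 1807 kJ
Bonds formed (products):
  C–Br: 1 × 285 = 285
  C–H: 3 × 405 = 1215
  H–Br: 1 × 362 = 362
  Σ(formed) = 1862 kJ
ΔH = Σ(broken) − Σ(formed) = 1807 − 1862 = −55 kJ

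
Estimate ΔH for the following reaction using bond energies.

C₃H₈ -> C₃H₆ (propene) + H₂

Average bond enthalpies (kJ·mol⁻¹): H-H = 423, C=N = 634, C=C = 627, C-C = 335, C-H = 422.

ΔH ≈ +129 kJ

Bonds broken (reactants):
  C-C: 2 × 335 = 670
  C-H: 8 × 422 = 3376
  Σ(broken) = 4046 kJ
Bonds formed (products):
  C-C: 1 × 335 = 335
  C-H: 6 × 422 = 2532
  C=C: 1 × 627 = 627
  H-H: 1 × 423 = 423
  Σ(formed) = 3917 kJ
ΔH = Σ(broken) − Σ(formed) = 4046 − 3917 = +129 kJ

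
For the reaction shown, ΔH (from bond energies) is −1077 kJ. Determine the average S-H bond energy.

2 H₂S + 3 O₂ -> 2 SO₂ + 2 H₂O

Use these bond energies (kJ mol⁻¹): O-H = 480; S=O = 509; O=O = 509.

D(S-H) ≈ 338 kJ/mol

Let D be the S-H bond energy.
Σ(broken) = 3×509 + 4×D = 1527 + 4D
Σ(formed) = 4×480 + 4×509 = 3956
ΔH = Σ(broken) − Σ(formed) = (1527 + 4D) − (3956) = −2429 + 4D
Setting this equal to −1077 kJ gives 4D = 1352, so D = 338 kJ/mol.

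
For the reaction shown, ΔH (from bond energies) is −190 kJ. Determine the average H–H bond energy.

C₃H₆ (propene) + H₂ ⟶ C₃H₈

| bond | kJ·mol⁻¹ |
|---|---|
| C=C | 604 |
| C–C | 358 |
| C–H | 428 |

D(H–H) ≈ 420 kJ/mol

Let D be the H–H bond energy.
Σ(broken) = 1×358 + 6×428 + 1×604 + 1×D = 3530 + D
Σ(formed) = 2×358 + 8×428 = 4140
ΔH = Σ(broken) − Σ(formed) = (3530 + D) − (4140) = −610 + D
Setting this equal to −190 kJ gives D = 420 kJ/mol.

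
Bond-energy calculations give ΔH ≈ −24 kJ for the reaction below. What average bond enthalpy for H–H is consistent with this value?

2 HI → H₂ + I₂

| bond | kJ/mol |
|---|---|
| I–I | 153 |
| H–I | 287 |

D(H–H) ≈ 445 kJ/mol

Let D be the H–H bond energy.
Σ(broken) = 2×287 = 574
Σ(formed) = 1×D + 1×153 = 153 + D
ΔH = Σ(broken) − Σ(formed) = (574) − (153 + D) = +421 − D
Setting this equal to −24 kJ gives D = 445 kJ/mol.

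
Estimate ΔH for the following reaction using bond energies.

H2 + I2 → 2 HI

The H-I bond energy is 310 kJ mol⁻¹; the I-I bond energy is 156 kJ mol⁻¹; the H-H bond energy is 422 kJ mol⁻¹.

Bonds broken (reactants):
  H-H: 1 × 422 = 422
  I-I: 1 × 156 = 156
  Σ(broken) = 578 kJ
Bonds formed (products):
  H-I: 2 × 310 = 620
  Σ(formed) = 620 kJ
ΔH = Σ(broken) − Σ(formed) = 578 − 620 = −42 kJ

ΔH ≈ −42 kJ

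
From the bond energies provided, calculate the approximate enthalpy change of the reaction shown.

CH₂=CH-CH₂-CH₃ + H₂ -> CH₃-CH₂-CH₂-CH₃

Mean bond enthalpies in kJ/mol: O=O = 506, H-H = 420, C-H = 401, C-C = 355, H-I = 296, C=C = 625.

ΔH ≈ −112 kJ

Bonds broken (reactants):
  C-C: 2 × 355 = 710
  C-H: 8 × 401 = 3208
  C=C: 1 × 625 = 625
  H-H: 1 × 420 = 420
  Σ(broken) = 4963 kJ
Bonds formed (products):
  C-C: 3 × 355 = 1065
  C-H: 10 × 401 = 4010
  Σ(formed) = 5075 kJ
ΔH = Σ(broken) − Σ(formed) = 4963 − 5075 = −112 kJ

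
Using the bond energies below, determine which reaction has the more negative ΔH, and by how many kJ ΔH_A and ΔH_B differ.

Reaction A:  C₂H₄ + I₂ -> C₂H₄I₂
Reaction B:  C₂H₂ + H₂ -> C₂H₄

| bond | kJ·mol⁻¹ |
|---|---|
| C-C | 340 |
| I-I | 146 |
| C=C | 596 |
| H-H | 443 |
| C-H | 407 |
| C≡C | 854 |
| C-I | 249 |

Reaction A:
  Bonds broken (reactants):
    C-H: 4 × 407 = 1628
    C=C: 1 × 596 = 596
    I-I: 1 × 146 = 146
    Σ(broken) = 2370 kJ
  Bonds formed (products):
    C-C: 1 × 340 = 340
    C-H: 4 × 407 = 1628
    C-I: 2 × 249 = 498
    Σ(formed) = 2466 kJ
  ΔH_A = 2370 − 2466 = −96 kJ
Reaction B:
  Bonds broken (reactants):
    C≡C: 1 × 854 = 854
    C-H: 2 × 407 = 814
    H-H: 1 × 443 = 443
    Σ(broken) = 2111 kJ
  Bonds formed (products):
    C-H: 4 × 407 = 1628
    C=C: 1 × 596 = 596
    Σ(formed) = 2224 kJ
  ΔH_B = 2111 − 2224 = −113 kJ
ΔH_A − ΔH_B = +17 kJ, so reaction B has the more negative ΔH; |ΔH_A − ΔH_B| = 17 kJ.

Reaction B, by 17 kJ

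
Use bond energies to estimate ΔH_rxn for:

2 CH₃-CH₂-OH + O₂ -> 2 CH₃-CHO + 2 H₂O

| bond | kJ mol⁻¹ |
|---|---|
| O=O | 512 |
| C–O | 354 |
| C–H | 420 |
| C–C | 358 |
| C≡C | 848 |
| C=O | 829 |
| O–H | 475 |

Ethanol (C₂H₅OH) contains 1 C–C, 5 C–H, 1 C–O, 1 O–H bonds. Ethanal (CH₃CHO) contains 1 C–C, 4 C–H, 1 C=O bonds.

ΔH ≈ −548 kJ

Bonds broken (reactants):
  C–C: 2 × 358 = 716
  C–H: 10 × 420 = 4200
  C–O: 2 × 354 = 708
  O–H: 2 × 475 = 950
  O=O: 1 × 512 = 512
  Σ(broken) = 7086 kJ
Bonds formed (products):
  C–C: 2 × 358 = 716
  C–H: 8 × 420 = 3360
  C=O: 2 × 829 = 1658
  O–H: 4 × 475 = 1900
  Σ(formed) = 7634 kJ
ΔH = Σ(broken) − Σ(formed) = 7086 − 7634 = −548 kJ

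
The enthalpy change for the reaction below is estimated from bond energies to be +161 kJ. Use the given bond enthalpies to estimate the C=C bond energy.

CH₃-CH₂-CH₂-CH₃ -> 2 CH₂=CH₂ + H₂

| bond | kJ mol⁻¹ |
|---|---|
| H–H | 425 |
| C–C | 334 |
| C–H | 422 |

D(C=C) ≈ 630 kJ/mol

Let D be the C=C bond energy.
Σ(broken) = 3×334 + 10×422 = 5222
Σ(formed) = 8×422 + 2×D + 1×425 = 3801 + 2D
ΔH = Σ(broken) − Σ(formed) = (5222) − (3801 + 2D) = +1421 − 2D
Setting this equal to +161 kJ gives 2D = 1260, so D = 630 kJ/mol.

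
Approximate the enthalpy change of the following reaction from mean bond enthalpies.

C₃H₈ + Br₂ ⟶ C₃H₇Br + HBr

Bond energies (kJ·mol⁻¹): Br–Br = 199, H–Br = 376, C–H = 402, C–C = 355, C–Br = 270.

Bonds broken (reactants):
  Br–Br: 1 × 199 = 199
  C–C: 2 × 355 = 710
  C–H: 8 × 402 = 3216
  Σ(broken) = 4125 kJ
Bonds formed (products):
  C–Br: 1 × 270 = 270
  C–C: 2 × 355 = 710
  C–H: 7 × 402 = 2814
  H–Br: 1 × 376 = 376
  Σ(formed) = 4170 kJ
ΔH = Σ(broken) − Σ(formed) = 4125 − 4170 = −45 kJ

ΔH ≈ −45 kJ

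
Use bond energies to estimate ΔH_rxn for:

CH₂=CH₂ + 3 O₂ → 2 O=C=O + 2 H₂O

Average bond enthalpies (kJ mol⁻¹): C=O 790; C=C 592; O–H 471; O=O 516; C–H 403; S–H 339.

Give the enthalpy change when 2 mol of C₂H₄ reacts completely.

ΔH = −2584 kJ

Bonds broken (reactants):
  C–H: 4 × 403 = 1612
  C=C: 1 × 592 = 592
  O=O: 3 × 516 = 1548
  Σ(broken) = 3752 kJ
Bonds formed (products):
  C=O: 4 × 790 = 3160
  O–H: 4 × 471 = 1884
  Σ(formed) = 5044 kJ
ΔH = Σ(broken) − Σ(formed) = 3752 − 5044 = −1292 kJ
For 2× the reaction as written: 2 × (−1292) = −2584 kJ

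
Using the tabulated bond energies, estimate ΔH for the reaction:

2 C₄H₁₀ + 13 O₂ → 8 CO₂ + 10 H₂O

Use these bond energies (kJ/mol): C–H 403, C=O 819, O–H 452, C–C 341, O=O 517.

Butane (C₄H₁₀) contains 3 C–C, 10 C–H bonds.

Bonds broken (reactants):
  C–C: 6 × 341 = 2046
  C–H: 20 × 403 = 8060
  O=O: 13 × 517 = 6721
  Σ(broken) = 16827 kJ
Bonds formed (products):
  C=O: 16 × 819 = 13104
  O–H: 20 × 452 = 9040
  Σ(formed) = 22144 kJ
ΔH = Σ(broken) − Σ(formed) = 16827 − 22144 = −5317 kJ

ΔH ≈ −5317 kJ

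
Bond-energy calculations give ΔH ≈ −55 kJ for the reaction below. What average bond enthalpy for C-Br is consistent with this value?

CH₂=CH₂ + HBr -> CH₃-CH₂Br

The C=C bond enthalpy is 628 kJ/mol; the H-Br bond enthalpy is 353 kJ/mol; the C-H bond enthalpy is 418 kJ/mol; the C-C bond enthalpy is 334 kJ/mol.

Let D be the C-Br bond energy.
Σ(broken) = 4×418 + 1×628 + 1×353 = 2653
Σ(formed) = 1×D + 1×334 + 5×418 = 2424 + D
ΔH = Σ(broken) − Σ(formed) = (2653) − (2424 + D) = +229 − D
Setting this equal to −55 kJ gives D = 284 kJ/mol.

D(C-Br) ≈ 284 kJ/mol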